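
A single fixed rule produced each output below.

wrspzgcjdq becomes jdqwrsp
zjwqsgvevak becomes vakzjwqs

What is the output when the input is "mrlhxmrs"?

mrsmr

Each output is the input with this applied: move the last 3 characters to the front (rotate right by 3), then delete the last 3 characters.
"mrlhxmrs" → "mrsmrlhx" → "mrsmr".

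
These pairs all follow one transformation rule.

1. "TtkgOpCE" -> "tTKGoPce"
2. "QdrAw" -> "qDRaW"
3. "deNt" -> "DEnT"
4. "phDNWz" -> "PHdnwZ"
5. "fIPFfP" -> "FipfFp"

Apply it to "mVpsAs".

Each output is the input with this applied: flip the case of every letter.
So "mVpsAs" becomes "MvPSaS".

MvPSaS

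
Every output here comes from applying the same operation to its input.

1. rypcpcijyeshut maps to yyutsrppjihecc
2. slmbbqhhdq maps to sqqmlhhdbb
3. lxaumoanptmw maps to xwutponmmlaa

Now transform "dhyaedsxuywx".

yyxxwushedda

What's happening: sort the characters into reverse alphabetical order.
"dhyaedsxuywx" → "yyxxwushedda".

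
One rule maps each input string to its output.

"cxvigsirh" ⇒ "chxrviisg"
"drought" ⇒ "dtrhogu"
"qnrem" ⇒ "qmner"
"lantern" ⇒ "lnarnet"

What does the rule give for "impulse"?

iemsplu

What's happening: take characters alternately from the front and the back (1st, last, 2nd, 2nd-last, ...).
Applying that to "impulse" gives "iemsplu".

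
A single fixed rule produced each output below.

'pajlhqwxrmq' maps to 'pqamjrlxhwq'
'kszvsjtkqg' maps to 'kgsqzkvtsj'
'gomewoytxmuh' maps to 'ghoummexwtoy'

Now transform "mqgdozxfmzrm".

The pattern: take characters alternately from the front and the back (1st, last, 2nd, 2nd-last, ...).
Doing the same to "mqgdozxfmzrm": "mmqrgzdmofzx".

mmqrgzdmofzx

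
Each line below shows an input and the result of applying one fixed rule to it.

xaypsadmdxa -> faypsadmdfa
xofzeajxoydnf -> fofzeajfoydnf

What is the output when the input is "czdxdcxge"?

The transformation: replace every "x" with "f".
On "czdxdcxge" that produces "czdfdcfge".

czdfdcfge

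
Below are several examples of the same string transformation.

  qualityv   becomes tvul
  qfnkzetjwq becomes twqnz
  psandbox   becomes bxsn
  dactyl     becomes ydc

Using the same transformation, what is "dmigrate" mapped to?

What's happening: swap the front and back halves of the string, then keep every other character starting from the second (positions 2nd, 4th, 6th, ...).
Working it through for "dmigrate": intermediate "ratedmig", final "aemg".

aemg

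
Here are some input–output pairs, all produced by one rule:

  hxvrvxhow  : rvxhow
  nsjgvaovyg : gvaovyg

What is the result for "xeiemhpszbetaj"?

emhpszbetaj

Each output is the input with this applied: delete the first 3 characters.
"xeiemhpszbetaj" → "emhpszbetaj".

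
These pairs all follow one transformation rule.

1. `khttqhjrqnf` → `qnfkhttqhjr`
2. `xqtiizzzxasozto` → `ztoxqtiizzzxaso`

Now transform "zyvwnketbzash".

ashzyvwnketbz

The pattern: move the last 3 characters to the front (rotate right by 3).
Applying that to "zyvwnketbzash" gives "ashzyvwnketbz".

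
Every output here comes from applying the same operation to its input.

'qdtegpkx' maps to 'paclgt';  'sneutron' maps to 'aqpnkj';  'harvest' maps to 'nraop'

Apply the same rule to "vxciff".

yebb

Rule — shift every letter 4 places backward in the alphabet (wrapping around), then delete the first 2 characters.
For "vxciff" the result is "yebb".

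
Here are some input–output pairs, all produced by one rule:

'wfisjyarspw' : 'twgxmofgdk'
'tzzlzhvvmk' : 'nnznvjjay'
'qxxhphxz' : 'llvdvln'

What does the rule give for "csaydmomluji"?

The transformation: delete the first character, then shift every letter 12 places backward in the alphabet (wrapping around).
Doing the same to "csaydmomluji": "gomracazixw".

gomracazixw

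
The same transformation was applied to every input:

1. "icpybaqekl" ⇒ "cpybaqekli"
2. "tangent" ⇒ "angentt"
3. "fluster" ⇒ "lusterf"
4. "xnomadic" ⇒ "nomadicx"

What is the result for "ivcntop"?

vcntopi

Looking at the pairs, the operation is to move the first character to the end.
So "ivcntop" becomes "vcntopi".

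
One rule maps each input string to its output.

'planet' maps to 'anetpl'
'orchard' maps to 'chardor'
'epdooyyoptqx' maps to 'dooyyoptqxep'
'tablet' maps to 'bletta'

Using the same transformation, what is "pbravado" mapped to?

The rule is to move the first 2 characters to the end (rotate left by 2).
On "pbravado" that produces "ravadopb".

ravadopb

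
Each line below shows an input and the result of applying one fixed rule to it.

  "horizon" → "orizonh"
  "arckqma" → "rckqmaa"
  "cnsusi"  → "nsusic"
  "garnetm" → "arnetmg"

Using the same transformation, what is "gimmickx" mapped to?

Rule — move the first character to the end.
On "gimmickx" that produces "immickxg".

immickxg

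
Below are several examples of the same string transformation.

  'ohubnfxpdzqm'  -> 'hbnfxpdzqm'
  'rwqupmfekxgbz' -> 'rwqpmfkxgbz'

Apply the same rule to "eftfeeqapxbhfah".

ftfqpxbhfh

The pattern: remove every vowel.
Applying that to "eftfeeqapxbhfah" gives "ftfqpxbhfh".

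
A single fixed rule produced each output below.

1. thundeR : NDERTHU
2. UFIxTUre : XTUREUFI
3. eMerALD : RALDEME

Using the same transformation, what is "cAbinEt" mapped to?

Rule — move the first 3 characters to the end (rotate left by 3), then convert every letter to uppercase.
"cAbinEt" → "INETCAB".

INETCAB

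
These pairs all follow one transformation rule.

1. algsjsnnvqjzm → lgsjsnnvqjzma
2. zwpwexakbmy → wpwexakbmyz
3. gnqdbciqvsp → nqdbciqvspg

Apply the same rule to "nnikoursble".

nikoursblen

The transformation: move the first character to the end.
So "nnikoursble" becomes "nikoursblen".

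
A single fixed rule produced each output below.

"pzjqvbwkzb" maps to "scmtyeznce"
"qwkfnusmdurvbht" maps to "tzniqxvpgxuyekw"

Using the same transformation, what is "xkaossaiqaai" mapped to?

andrvvdltddl

What's happening: shift every letter 3 places forward in the alphabet (wrapping around).
So "xkaossaiqaai" becomes "andrvvdltddl".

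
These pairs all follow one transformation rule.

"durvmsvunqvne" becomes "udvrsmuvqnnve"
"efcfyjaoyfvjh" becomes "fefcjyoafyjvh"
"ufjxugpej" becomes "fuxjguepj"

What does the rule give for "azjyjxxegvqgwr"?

Rule — swap each adjacent pair of characters (1↔2, 3↔4, ...).
"azjyjxxegvqgwr" → "zayjxjexvggqrw".

zayjxjexvggqrw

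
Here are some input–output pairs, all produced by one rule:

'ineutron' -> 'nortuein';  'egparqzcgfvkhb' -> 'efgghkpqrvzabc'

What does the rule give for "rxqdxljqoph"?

In each case the input is transformed by: sort the characters into alphabetical order, then move the first 3 characters to the end (rotate left by 3).
Starting from "rxqdxljqoph": after the first operation, "dhjlopqqrxx"; after the second, "lopqqrxxdhj".

lopqqrxxdhj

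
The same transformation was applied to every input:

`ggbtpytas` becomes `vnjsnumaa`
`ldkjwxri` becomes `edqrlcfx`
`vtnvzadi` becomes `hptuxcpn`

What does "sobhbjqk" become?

Each output is the input with this applied: move the first 2 characters to the end (rotate left by 2), then shift every letter 6 places backward in the alphabet (wrapping around).
For "sobhbjqk" the result is "vbvdkemi".

vbvdkemi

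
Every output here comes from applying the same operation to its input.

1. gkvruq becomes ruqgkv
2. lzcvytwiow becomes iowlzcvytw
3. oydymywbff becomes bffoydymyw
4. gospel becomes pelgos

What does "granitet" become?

tetgrani

Rule — move the last 3 characters to the front (rotate right by 3).
For "granitet" the result is "tetgrani".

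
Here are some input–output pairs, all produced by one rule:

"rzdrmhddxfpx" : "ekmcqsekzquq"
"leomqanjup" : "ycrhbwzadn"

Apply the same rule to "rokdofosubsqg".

etbdxfqobhsfb

What's happening: take characters alternately from the front and the back (1st, last, 2nd, 2nd-last, ...), then shift every letter 13 places forward in the alphabet (wrapping around) — i.e. ROT13.
"rokdofosubsqg" → "rgoqksdboufso" → "etbdxfqobhsfb".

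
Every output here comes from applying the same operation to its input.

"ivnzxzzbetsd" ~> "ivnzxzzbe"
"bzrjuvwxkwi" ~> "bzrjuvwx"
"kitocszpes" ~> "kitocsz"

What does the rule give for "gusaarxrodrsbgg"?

gusaarxrodrs

The pattern: delete the last 3 characters.
Doing the same to "gusaarxrodrsbgg": "gusaarxrodrs".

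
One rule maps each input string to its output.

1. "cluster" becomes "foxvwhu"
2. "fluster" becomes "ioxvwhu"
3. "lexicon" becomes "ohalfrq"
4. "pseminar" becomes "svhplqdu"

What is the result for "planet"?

sodqhw

The pattern: shift every letter 3 places forward in the alphabet (wrapping around).
So "planet" becomes "sodqhw".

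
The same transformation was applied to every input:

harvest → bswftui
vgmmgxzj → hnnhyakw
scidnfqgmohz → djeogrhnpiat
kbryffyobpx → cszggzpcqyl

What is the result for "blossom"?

mpttpnc

Looking at the pairs, the operation is to shift every letter 1 place forward in the alphabet (wrapping around), then move the first character to the end.
On "blossom": the first step gives "cmpttpn", and the second then gives "mpttpnc".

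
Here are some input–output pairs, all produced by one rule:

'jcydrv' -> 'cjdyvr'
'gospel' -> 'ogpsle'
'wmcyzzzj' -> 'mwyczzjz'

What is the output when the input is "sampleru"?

The pattern: swap each adjacent pair of characters (1↔2, 3↔4, ...).
"sampleru" → "aspmelur".

aspmelur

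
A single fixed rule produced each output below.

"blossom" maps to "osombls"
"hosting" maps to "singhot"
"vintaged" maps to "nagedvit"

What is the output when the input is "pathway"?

twaypah

What's happening: move the first 3 characters to the end (rotate left by 3), then swap the first and last characters.
On "pathway": the first step gives "hwaypat", and the second then gives "twaypah".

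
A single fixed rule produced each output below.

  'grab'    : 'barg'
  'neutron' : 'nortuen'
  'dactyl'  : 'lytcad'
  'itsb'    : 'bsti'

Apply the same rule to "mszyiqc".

The transformation: reverse the string.
For "mszyiqc" the result is "cqiyzsm".

cqiyzsm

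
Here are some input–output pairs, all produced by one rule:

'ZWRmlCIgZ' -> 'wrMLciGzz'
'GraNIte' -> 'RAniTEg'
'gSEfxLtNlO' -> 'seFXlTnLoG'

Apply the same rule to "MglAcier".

The rule is to flip the case of every letter, then move the first character to the end.
For "MglAcier", step one produces "mGLaCIER"; step two turns that into "GLaCIERm".

GLaCIERm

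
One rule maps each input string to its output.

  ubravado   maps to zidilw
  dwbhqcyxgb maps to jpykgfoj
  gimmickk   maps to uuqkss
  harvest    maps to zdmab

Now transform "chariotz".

izqwbh

The pattern: shift every letter 8 places forward in the alphabet (wrapping around), then delete the first 2 characters.
"chariotz" → "kpizqwbh" → "izqwbh".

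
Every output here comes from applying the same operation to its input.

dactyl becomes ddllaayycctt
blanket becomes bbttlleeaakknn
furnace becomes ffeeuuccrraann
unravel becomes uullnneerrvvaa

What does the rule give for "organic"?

ooccrriiggnnaa

The pattern: take characters alternately from the front and the back (1st, last, 2nd, 2nd-last, ...), then double every character.
Doing the same to "organic": "ooccrriiggnnaa".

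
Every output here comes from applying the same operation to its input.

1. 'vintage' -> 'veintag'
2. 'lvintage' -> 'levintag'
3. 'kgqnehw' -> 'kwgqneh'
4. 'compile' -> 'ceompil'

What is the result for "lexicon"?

lnexico

Looking at the pairs, the operation is to swap the first and last characters, then move the last character to the front.
Working it through for "lexicon": intermediate "nexicol", final "lnexico".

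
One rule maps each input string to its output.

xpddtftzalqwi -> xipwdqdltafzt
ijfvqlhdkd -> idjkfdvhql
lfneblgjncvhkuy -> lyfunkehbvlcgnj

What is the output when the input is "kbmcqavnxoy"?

kybomxcnqva

Rule — take characters alternately from the front and the back (1st, last, 2nd, 2nd-last, ...).
For "kbmcqavnxoy" the result is "kybomxcnqva".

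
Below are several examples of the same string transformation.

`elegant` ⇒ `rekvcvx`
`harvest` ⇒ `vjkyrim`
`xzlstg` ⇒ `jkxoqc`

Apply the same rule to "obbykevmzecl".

The rule is to move the last 3 characters to the front (rotate right by 3), then shift every letter 9 places backward in the alphabet (wrapping around).
"obbykevmzecl" → "eclobbykevmz" → "vtcfsspbvmdq".

vtcfsspbvmdq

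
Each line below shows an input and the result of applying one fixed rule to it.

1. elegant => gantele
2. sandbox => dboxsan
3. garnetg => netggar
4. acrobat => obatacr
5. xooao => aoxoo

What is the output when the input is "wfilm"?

lmwfi

Rule — move the first 3 characters to the end (rotate left by 3).
On "wfilm" that produces "lmwfi".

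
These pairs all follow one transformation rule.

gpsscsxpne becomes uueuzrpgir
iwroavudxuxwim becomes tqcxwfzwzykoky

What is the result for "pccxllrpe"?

The pattern: move the first 2 characters to the end (rotate left by 2), then shift every letter 2 places forward in the alphabet (wrapping around).
Applying both steps to "pccxllrpe": "cxllrpepc", then "eznntrgre".

eznntrgre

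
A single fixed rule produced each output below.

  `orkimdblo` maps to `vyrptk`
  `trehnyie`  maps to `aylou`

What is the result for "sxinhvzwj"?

zepuoc

The rule is to shift every letter 7 places forward in the alphabet (wrapping around), then delete the last 3 characters.
"sxinhvzwj" → "zepuoc".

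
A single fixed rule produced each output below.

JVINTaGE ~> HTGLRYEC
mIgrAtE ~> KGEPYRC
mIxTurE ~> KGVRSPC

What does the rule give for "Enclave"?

Rule — shift every letter 2 places backward in the alphabet (wrapping around), then convert every letter to uppercase.
"Enclave" → "Clajytc" → "CLAJYTC".

CLAJYTC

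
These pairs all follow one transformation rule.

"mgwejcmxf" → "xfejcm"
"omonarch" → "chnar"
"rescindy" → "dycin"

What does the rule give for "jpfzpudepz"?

pzzpude

The transformation: delete the first 3 characters, then move the last 2 characters to the front (rotate right by 2).
Starting from "jpfzpudepz": after the first operation, "zpudepz"; after the second, "pzzpude".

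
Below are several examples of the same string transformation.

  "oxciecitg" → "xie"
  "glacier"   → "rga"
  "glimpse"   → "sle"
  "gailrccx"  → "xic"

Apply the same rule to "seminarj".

sme

The transformation: sort the characters into reverse alphabetical order, then keep one character in every 3, starting at position 1 (positions 1st, 4th, 7th, ...).
On "seminarj": the first step gives "srnmjiea", and the second then gives "sme".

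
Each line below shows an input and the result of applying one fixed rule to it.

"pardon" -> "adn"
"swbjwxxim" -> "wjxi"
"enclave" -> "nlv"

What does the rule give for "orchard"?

The transformation: keep every other character starting from the second (positions 2nd, 4th, 6th, ...).
For "orchard" the result is "rhr".

rhr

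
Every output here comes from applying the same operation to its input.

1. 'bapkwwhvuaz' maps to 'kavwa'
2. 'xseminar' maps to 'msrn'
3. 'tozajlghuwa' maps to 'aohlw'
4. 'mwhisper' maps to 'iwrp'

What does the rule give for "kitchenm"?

cime

Looking at the pairs, the operation is to keep every other character starting from the second (positions 2nd, 4th, 6th, ...), then swap each adjacent pair of characters (1↔2, 3↔4, ...).
For "kitchenm", step one produces "icem"; step two turns that into "cime".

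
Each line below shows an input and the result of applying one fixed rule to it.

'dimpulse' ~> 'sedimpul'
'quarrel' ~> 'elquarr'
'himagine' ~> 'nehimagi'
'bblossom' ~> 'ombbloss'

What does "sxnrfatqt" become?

qtsxnrfat

What's happening: move the last 2 characters to the front (rotate right by 2).
Doing the same to "sxnrfatqt": "qtsxnrfat".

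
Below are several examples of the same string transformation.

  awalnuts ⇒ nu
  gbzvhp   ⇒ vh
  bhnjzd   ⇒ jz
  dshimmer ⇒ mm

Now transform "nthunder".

Each output is the input with this applied: swap the front and back halves of the string, then keep only the first 2 characters.
Starting from "nthunder": after the first operation, "ndernthu"; after the second, "nd".

nd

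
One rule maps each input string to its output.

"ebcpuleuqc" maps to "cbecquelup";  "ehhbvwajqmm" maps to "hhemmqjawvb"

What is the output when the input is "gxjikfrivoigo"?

jxgogiovirfki

What's happening: reverse the string, then move the last 3 characters to the front (rotate right by 3).
On "gxjikfrivoigo": the first step gives "ogiovirfkijxg", and the second then gives "jxgogiovirfki".
(Check on "ebcpuleuqc": → "cquelupcbe" → "cbecquelup" ✓)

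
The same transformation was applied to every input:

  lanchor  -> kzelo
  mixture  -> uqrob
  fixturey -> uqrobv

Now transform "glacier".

xzfbo

The rule is to shift every letter 3 places backward in the alphabet (wrapping around), then delete the first 2 characters.
Applying both steps to "glacier": "dixzfbo", then "xzfbo".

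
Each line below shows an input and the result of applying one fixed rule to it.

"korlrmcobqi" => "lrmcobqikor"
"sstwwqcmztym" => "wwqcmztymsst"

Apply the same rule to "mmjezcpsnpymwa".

In each case the input is transformed by: move the first 3 characters to the end (rotate left by 3).
Doing the same to "mmjezcpsnpymwa": "ezcpsnpymwammj".

ezcpsnpymwammj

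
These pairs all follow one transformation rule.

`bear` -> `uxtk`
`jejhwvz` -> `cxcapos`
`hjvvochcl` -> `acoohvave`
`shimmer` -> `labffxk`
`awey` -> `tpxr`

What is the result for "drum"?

wknf

What's happening: shift every letter 7 places backward in the alphabet (wrapping around).
Applying that to "drum" gives "wknf".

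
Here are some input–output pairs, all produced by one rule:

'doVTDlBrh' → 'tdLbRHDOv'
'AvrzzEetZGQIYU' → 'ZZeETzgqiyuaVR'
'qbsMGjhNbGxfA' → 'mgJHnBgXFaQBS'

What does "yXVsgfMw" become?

The pattern: flip the case of every letter, then move the first 3 characters to the end (rotate left by 3).
For "yXVsgfMw", step one produces "YxvSGFmW"; step two turns that into "SGFmWYxv".

SGFmWYxv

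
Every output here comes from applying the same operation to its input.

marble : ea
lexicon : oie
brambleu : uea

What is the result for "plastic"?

What's happening: reverse the string, then keep only the vowels.
So "plastic" becomes "ia".
(Check on "marble": → "elbram" → "ea" ✓)

ia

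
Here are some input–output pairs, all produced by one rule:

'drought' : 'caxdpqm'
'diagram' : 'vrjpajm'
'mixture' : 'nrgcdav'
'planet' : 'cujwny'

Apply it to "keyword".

The transformation: shift every letter 9 places forward in the alphabet (wrapping around), then swap the first and last characters.
For "keyword", step one produces "tnhfxam"; step two turns that into "mnhfxat".

mnhfxat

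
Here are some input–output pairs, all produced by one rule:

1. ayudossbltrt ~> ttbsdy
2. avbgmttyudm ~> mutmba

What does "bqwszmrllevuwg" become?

The rule is to reverse the string, then keep every other character starting from the first (positions 1st, 3rd, 5th, ...).
For "bqwszmrllevuwg", step one produces "gwuvellrmzswqb"; step two turns that into "guelmsq".

guelmsq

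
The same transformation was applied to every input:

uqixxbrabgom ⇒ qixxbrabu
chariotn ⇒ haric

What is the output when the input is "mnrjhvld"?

nrjhm

What's happening: delete the last 3 characters, then move the first character to the end.
Applying both steps to "mnrjhvld": "mnrjh", then "nrjhm".
(Check on "chariotn": → "chari" → "haric" ✓)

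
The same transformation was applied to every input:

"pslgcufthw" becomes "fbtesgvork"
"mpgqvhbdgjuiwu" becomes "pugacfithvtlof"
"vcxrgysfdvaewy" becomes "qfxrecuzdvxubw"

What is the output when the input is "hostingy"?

The pattern: move the first 3 characters to the end (rotate left by 3), then shift every letter 1 place backward in the alphabet (wrapping around).
Working it through for "hostingy": intermediate "tingyhos", final "shmfxgnr".

shmfxgnr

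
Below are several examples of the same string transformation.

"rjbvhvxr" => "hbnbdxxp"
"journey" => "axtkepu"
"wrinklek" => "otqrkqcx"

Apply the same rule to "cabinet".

hotkzig

What's happening: shift every letter 6 places forward in the alphabet (wrapping around), then move the first 2 characters to the end (rotate left by 2).
Working it through for "cabinet": intermediate "ighotkz", final "hotkzig".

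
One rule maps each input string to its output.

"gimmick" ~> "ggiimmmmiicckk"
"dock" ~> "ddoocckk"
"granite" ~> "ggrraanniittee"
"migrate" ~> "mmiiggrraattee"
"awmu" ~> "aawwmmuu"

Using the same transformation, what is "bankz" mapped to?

bbaannkkzz

What's happening: double every character.
Applying that to "bankz" gives "bbaannkkzz".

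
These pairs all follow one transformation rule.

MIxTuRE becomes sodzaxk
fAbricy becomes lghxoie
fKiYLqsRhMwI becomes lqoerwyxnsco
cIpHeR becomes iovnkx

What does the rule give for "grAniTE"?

In each case the input is transformed by: shift every letter 6 places forward in the alphabet (wrapping around), then convert every letter to lowercase.
"grAniTE" → "mxGtoZK" → "mxgtozk".

mxgtozk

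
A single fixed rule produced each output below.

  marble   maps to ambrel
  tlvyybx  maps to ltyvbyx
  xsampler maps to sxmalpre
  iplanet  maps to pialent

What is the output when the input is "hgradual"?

gharudla

The transformation: swap each adjacent pair of characters (1↔2, 3↔4, ...).
So "hgradual" becomes "gharudla".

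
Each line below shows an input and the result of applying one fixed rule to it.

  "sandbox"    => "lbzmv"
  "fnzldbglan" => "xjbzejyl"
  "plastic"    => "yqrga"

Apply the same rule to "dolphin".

jnfgl

Rule — shift every letter 2 places backward in the alphabet (wrapping around), then delete the first 2 characters.
For "dolphin", step one produces "bmjnfgl"; step two turns that into "jnfgl".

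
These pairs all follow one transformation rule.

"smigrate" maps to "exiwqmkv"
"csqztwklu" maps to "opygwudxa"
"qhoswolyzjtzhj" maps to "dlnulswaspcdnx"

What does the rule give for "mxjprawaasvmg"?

The pattern: move the last 3 characters to the front (rotate right by 3), then shift every letter 4 places forward in the alphabet (wrapping around).
On "mxjprawaasvmg": the first step gives "vmgmxjprawaas", and the second then gives "zqkqbntveaeew".

zqkqbntveaeew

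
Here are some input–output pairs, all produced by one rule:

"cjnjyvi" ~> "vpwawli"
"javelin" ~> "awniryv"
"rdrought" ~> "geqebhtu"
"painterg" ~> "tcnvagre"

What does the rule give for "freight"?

In each case the input is transformed by: shift every letter 13 places forward in the alphabet (wrapping around) — i.e. ROT13, then move the last character to the front.
Starting from "freight": after the first operation, "servtug"; after the second, "gservtu".
(Check on "cjnjyvi": → "pwawliv" → "vpwawli" ✓)

gservtu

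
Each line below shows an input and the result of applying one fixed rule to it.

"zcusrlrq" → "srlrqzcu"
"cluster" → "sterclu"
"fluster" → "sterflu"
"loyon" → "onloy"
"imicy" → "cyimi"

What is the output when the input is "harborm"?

bormhar

Each output is the input with this applied: move the first 3 characters to the end (rotate left by 3).
For "harborm" the result is "bormhar".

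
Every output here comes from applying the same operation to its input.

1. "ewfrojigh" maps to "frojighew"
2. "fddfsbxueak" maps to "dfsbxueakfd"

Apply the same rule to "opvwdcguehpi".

vwdcguehpiop

The pattern: move the first 2 characters to the end (rotate left by 2).
"opvwdcguehpi" → "vwdcguehpiop".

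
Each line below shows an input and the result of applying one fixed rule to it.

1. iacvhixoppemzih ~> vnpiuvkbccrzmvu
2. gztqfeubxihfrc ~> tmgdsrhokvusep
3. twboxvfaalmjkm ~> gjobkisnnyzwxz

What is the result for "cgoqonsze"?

Each output is the input with this applied: shift every letter 13 places forward in the alphabet (wrapping around) — i.e. ROT13.
Doing the same to "cgoqonsze": "ptbdbafmr".

ptbdbafmr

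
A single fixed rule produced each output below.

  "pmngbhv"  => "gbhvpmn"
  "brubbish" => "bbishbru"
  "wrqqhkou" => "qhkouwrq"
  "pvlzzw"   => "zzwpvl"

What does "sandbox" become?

Rule — move the first 3 characters to the end (rotate left by 3).
Applying that to "sandbox" gives "dboxsan".

dboxsan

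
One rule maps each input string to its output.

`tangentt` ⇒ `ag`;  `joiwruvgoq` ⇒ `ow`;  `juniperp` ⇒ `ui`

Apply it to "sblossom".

Each output is the input with this applied: keep every other character starting from the second (positions 2nd, 4th, 6th, ...), then keep only the first 2 characters.
Starting from "sblossom": after the first operation, "bosm"; after the second, "bo".
(Check on "juniperp": → "uiep" → "ui" ✓)

bo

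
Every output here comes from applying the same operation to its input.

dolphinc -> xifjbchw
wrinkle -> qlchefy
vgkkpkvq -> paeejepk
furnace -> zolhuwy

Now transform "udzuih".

oxtocb

Looking at the pairs, the operation is to shift every letter 6 places backward in the alphabet (wrapping around).
Applying that to "udzuih" gives "oxtocb".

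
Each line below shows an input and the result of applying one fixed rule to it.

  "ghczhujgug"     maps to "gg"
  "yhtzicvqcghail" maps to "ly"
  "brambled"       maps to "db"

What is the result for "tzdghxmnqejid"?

The pattern: move the first character to the end, then keep only the last 2 characters.
On "tzdghxmnqejid": the first step gives "zdghxmnqejidt", and the second then gives "dt".
(Check on "yhtzicvqcghail": → "htzicvqcghaily" → "ly" ✓)

dt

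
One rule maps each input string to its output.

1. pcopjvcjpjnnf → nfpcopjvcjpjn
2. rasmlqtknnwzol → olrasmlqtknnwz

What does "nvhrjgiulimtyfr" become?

In each case the input is transformed by: move the last 2 characters to the front (rotate right by 2).
Doing the same to "nvhrjgiulimtyfr": "frnvhrjgiulimty".

frnvhrjgiulimty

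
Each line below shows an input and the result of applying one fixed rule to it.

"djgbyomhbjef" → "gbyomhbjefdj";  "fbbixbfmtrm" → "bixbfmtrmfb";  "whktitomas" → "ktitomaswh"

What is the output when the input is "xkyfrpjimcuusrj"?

yfrpjimcuusrjxk

The pattern: move the first 2 characters to the end (rotate left by 2).
So "xkyfrpjimcuusrj" becomes "yfrpjimcuusrjxk".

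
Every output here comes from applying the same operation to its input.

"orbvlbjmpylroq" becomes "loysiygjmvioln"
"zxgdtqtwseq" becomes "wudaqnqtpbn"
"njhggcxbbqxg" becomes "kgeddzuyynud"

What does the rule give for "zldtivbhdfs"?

The pattern: shift every letter 3 places backward in the alphabet (wrapping around).
On "zldtivbhdfs" that produces "wiaqfsyeacp".

wiaqfsyeacp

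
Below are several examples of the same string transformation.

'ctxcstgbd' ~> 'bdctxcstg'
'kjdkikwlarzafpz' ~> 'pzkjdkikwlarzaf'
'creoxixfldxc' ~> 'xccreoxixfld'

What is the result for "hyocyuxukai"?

aihyocyuxuk

Each output is the input with this applied: move the last 2 characters to the front (rotate right by 2).
"hyocyuxukai" → "aihyocyuxuk".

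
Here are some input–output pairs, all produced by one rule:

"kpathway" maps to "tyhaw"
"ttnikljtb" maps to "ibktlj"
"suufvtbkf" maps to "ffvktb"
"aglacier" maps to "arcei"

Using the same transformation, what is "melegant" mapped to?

Looking at the pairs, the operation is to delete the first 3 characters, then take characters alternately from the front and the back (1st, last, 2nd, 2nd-last, ...).
"melegant" → "egant" → "etgna".
(Check on "suufvtbkf": → "fvtbkf" → "ffvktb" ✓)

etgna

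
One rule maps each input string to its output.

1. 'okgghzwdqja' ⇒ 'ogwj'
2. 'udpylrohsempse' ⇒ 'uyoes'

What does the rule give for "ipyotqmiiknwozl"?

In each case the input is transformed by: keep one character in every 3, starting at position 1 (positions 1st, 4th, 7th, ...).
"ipyotqmiiknwozl" → "iomko".

iomko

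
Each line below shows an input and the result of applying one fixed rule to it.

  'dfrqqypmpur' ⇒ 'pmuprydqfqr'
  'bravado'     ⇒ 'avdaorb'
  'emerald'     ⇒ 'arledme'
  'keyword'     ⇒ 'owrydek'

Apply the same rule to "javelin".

leivnaj

Rule — move the last 3 characters to the front (rotate right by 3), then take characters alternately from the front and the back (1st, last, 2nd, 2nd-last, ...).
Starting from "javelin": after the first operation, "linjave"; after the second, "leivnaj".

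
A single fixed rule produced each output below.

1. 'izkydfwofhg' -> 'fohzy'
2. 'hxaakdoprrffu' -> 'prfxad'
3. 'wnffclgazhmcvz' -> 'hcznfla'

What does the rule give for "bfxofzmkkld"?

zklfo

What's happening: keep every other character starting from the second (positions 2nd, 4th, 6th, ...), then move the last 3 characters to the front (rotate right by 3).
"bfxofzmkkld" → "fozkl" → "zklfo".
(Check on "wnffclgazhmcvz": → "nflahcz" → "hcznfla" ✓)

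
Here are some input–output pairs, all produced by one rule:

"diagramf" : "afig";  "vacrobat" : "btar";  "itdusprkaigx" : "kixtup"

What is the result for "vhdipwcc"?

wchi

Each output is the input with this applied: swap the front and back halves of the string, then keep every other character starting from the second (positions 2nd, 4th, 6th, ...).
Applying that to "vhdipwcc" gives "wchi".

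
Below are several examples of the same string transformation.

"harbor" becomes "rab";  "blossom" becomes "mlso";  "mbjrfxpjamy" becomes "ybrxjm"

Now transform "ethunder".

rtud

In each case the input is transformed by: move the last character to the front, then keep every other character starting from the first (positions 1st, 3rd, 5th, ...).
Doing the same to "ethunder": "rtud".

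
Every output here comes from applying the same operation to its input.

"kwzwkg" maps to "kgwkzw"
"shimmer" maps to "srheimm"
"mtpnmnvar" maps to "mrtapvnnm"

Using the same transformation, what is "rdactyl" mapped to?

rldyatc

Rule — take characters alternately from the front and the back (1st, last, 2nd, 2nd-last, ...).
Doing the same to "rdactyl": "rldyatc".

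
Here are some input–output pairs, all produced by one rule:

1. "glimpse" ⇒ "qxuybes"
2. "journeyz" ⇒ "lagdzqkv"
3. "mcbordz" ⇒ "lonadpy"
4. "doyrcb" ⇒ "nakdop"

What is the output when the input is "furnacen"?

The pattern: swap the first and last characters, then shift every letter 12 places forward in the alphabet (wrapping around).
Applying both steps to "furnacen": "nurnacef", then "zgdzmoqr".

zgdzmoqr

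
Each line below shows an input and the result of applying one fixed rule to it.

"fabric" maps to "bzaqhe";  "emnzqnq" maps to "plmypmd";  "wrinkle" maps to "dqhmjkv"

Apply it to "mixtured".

In each case the input is transformed by: shift every letter 1 place backward in the alphabet (wrapping around), then swap the first and last characters.
On "mixtured": the first step gives "lhwstqdc", and the second then gives "chwstqdl".
(Check on "wrinkle": → "vqhmjkd" → "dqhmjkv" ✓)

chwstqdl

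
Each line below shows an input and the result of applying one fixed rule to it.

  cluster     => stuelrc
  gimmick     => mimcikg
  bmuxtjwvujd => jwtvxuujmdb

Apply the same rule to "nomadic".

admiocn

The transformation: take characters alternately from the front and the back (1st, last, 2nd, 2nd-last, ...), then reverse the string.
"nomadic" → "ncoimda" → "admiocn".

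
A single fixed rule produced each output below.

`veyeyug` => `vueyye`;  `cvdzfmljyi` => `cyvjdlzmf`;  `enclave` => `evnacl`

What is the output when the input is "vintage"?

vgiant

The transformation: delete the last character, then take characters alternately from the front and the back (1st, last, 2nd, 2nd-last, ...).
"vintage" → "vintag" → "vgiant".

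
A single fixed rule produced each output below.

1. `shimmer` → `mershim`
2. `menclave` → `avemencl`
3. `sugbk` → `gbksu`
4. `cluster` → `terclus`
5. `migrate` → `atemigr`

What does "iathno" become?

hnoiat

What's happening: move the last 3 characters to the front (rotate right by 3).
"iathno" → "hnoiat".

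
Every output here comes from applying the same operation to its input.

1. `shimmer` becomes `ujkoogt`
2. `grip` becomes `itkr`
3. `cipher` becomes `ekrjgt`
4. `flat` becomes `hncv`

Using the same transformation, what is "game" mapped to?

icog

Looking at the pairs, the operation is to shift every letter 2 places forward in the alphabet (wrapping around).
So "game" becomes "icog".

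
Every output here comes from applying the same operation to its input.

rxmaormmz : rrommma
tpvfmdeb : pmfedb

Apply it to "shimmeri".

mmiihe

In each case the input is transformed by: sort the characters into reverse alphabetical order, then delete the first 2 characters.
Starting from "shimmeri": after the first operation, "srmmiihe"; after the second, "mmiihe".
(Check on "rxmaormmz": → "zxrrommma" → "rrommma" ✓)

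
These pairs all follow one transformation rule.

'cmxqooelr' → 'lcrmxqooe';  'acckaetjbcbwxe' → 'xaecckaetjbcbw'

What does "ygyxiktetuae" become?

ayegyxiktetu

The pattern: swap the first and last characters, then move the last 2 characters to the front (rotate right by 2).
So "ygyxiktetuae" becomes "ayegyxiktetu".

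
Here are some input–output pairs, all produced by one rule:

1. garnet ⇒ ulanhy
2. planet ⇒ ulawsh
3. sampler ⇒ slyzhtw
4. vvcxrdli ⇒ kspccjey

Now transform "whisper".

wlydopz

Each output is the input with this applied: shift every letter 7 places forward in the alphabet (wrapping around), then move the last 3 characters to the front (rotate right by 3).
On "whisper": the first step gives "dopzwly", and the second then gives "wlydopz".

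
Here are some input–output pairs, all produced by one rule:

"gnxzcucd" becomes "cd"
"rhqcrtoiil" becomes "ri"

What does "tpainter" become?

nr

In each case the input is transformed by: keep one character in every 3, starting at position 2 (positions 2nd, 5th, 8th, ...), then delete the first character.
Starting from "tpainter": after the first operation, "pnr"; after the second, "nr".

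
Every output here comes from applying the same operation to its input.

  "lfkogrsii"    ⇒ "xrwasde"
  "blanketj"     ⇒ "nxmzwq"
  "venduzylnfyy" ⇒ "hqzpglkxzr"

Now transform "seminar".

eqyuz

Looking at the pairs, the operation is to shift every letter 12 places forward in the alphabet (wrapping around), then delete the last 2 characters.
"seminar" → "eqyuzmd" → "eqyuz".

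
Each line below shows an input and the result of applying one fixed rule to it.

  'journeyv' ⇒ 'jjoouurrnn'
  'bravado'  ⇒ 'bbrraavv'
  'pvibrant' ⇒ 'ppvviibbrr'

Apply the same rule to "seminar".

The transformation: delete the last 3 characters, then double every character.
Starting from "seminar": after the first operation, "semi"; after the second, "sseemmii".

sseemmii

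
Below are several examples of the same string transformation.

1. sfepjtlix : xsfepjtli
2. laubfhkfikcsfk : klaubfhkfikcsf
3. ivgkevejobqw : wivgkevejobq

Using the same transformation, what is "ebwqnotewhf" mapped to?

febwqnotewh

The rule is to move the last character to the front.
So "ebwqnotewhf" becomes "febwqnotewh".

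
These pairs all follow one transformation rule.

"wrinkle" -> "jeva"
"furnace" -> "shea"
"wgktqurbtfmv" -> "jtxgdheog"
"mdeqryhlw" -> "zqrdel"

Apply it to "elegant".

Each output is the input with this applied: shift every letter 13 places forward in the alphabet (wrapping around) — i.e. ROT13, then delete the last 3 characters.
So "elegant" becomes "ryrt".

ryrt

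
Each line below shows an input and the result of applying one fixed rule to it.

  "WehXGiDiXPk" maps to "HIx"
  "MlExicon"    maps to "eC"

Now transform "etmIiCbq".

In each case the input is transformed by: flip the case of every letter, then keep one character in every 3, starting at position 3 (positions 3rd, 6th, 9th, ...).
"etmIiCbq" → "ETMiIcBQ" → "Mc".
(Check on "MlExicon": → "mLeXICON" → "eC" ✓)

Mc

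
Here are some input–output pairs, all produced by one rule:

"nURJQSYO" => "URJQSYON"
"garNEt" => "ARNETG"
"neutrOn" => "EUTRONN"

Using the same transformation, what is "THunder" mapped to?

Rule — move the first character to the end, then convert every letter to uppercase.
Starting from "THunder": after the first operation, "HunderT"; after the second, "HUNDERT".

HUNDERT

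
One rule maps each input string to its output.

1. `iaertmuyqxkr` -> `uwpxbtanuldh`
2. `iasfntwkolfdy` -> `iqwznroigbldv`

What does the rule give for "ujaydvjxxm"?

The rule is to move the first 3 characters to the end (rotate left by 3), then shift every letter 3 places forward in the alphabet (wrapping around).
For "ujaydvjxxm", step one produces "ydvjxxmuja"; step two turns that into "bgymaapxmd".

bgymaapxmd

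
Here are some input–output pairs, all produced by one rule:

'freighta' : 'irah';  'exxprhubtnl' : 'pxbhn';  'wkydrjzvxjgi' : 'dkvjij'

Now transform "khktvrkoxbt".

thorb

Looking at the pairs, the operation is to keep every other character starting from the second (positions 2nd, 4th, 6th, ...), then swap each adjacent pair of characters (1↔2, 3↔4, ...).
Starting from "khktvrkoxbt": after the first operation, "htrob"; after the second, "thorb".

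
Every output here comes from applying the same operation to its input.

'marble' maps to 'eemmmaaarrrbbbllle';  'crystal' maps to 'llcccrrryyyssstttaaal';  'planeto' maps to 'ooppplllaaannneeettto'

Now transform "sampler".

rrsssaaammmpppllleeer

Looking at the pairs, the operation is to repeat every character 3 times, then move the last 2 characters to the front (rotate right by 2).
On "sampler": the first step gives "sssaaammmpppllleeerrr", and the second then gives "rrsssaaammmpppllleeer".
(Check on "crystal": → "cccrrryyyssstttaaalll" → "llcccrrryyyssstttaaal" ✓)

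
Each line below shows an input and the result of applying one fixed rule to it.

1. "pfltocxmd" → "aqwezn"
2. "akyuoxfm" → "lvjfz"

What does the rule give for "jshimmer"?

The pattern: shift every letter 11 places forward in the alphabet (wrapping around), then delete the last 3 characters.
Applying both steps to "jshimmer": "udstxxpc", then "udstx".

udstx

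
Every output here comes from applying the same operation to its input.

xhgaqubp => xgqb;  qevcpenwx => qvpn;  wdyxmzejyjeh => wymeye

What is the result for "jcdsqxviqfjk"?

jdqvqj

Looking at the pairs, the operation is to swap each adjacent pair of characters (1↔2, 3↔4, ...), then keep every other character starting from the second (positions 2nd, 4th, 6th, ...).
Starting from "jcdsqxviqfjk": after the first operation, "cjsdxqivfqkj"; after the second, "jdqvqj".
(Check on "qevcpenwx": → "eqcvepwnx" → "qvpn" ✓)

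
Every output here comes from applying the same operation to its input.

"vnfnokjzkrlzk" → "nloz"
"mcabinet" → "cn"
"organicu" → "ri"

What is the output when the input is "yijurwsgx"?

Looking at the pairs, the operation is to take characters alternately from the front and the back (1st, last, 2nd, 2nd-last, ...), then keep one character in every 3, starting at position 3 (positions 3rd, 6th, 9th, ...).
So "yijurwsgx" becomes "isr".

isr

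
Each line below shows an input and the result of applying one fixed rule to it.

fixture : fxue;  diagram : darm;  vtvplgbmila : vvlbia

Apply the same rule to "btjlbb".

Each output is the input with this applied: keep every other character starting from the first (positions 1st, 3rd, 5th, ...).
So "btjlbb" becomes "bjb".

bjb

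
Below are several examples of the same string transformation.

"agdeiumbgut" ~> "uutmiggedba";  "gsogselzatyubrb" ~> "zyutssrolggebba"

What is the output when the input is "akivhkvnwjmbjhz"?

zwvvnmkkjjihhba

In each case the input is transformed by: sort the characters into reverse alphabetical order.
"akivhkvnwjmbjhz" → "zwvvnmkkjjihhba".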